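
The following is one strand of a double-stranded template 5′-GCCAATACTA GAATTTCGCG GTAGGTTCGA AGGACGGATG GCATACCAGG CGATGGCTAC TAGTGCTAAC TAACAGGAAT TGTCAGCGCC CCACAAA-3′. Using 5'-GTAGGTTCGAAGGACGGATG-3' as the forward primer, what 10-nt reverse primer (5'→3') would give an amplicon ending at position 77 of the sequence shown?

5'-CCTGTTAGTT-3'

The forward primer binds at positions 21–40; the product's 3' end on the top strand is position 77.
The reverse primer anneals to the top strand over positions 68–77, i.e. to AACTAACAGG.
Its sequence written 5'→3' is the reverse complement: CCTGTTAGTT.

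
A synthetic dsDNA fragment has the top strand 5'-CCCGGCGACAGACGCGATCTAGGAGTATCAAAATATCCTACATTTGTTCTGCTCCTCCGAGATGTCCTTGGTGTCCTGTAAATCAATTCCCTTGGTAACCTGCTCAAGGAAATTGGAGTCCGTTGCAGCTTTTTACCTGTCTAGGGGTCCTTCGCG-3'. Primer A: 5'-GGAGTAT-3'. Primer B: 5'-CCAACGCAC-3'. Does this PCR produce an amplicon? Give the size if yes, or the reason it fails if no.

No product — primer B has no binding site in the template.

Primer B (CCAACGCAC) does not match the top strand, and its reverse complement GTGCGTTGG does not match either.
With no annealing site for primer B, no amplification occurs.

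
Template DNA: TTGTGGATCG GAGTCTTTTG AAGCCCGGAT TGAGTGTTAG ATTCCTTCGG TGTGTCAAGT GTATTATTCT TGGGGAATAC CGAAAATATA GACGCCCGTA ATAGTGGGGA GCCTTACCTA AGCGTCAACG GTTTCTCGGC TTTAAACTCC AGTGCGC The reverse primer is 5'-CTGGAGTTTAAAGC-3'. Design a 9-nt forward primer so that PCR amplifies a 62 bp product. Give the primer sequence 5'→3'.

5'-GACGCCCGT-3'

The reverse primer's reverse complement GCTTTAAACTCCAG matches the template at positions 139–152, so the product ends at position 152.
A 62 bp product then starts at position 152 − 62 + 1 = 91.
The forward primer is identical to the top strand there: GACGCCCGT.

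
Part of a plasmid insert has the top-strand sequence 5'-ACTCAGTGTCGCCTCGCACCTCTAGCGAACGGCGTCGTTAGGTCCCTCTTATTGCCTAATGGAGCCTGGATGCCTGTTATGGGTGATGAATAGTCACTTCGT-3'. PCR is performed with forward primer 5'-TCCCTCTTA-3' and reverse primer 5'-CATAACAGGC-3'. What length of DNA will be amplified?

Scanning the template, TCCCTCTTA occurs at positions 43–51; this primer anneals to the bottom strand there with its 3' end pointing downstream.
Taking the reverse complement of CATAACAGGC gives GCCTGTTATG, found at positions 72–81 on the template; the primer anneals here to the top strand with its 3' end pointing upstream.
Amplicon spans positions 43–81: 39 bp.

39 bp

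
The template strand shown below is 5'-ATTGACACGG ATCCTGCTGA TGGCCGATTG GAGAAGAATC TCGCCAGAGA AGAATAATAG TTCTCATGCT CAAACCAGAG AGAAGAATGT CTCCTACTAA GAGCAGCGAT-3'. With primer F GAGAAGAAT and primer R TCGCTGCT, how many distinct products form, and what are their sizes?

Three products: 79 bp, 63 bp, 30 bp

The forward primer GAGAAGAAT matches the top strand at positions 31–39, 47–55, 80–88.
The reverse primer's reverse complement is AGCAGCGA, matching at positions 102–109.
Each forward site pairs with the reverse site to give a product ending at position 109: sizes 79, 63, 30 bp.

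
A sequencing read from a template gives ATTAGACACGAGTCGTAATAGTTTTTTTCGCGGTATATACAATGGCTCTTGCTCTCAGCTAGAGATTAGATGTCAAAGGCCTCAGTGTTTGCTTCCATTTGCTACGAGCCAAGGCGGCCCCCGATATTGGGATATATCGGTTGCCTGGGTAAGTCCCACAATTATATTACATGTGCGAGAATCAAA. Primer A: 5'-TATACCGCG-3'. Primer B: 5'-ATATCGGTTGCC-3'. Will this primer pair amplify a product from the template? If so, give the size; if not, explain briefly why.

Primer A (TATACCGCG) has reverse complement CGCGGTATA, which matches the top strand at positions 29–37; primer A anneals to the top strand there with its 3' end pointing upstream toward position 29.
Primer B (ATATCGGTTGCC) matches the top strand directly at positions 134–145; it anneals to the bottom strand with its 3' end pointing downstream toward position 145.
The 3' ends diverge (primer A extends toward position 1, primer B toward position 186), so the primers never converge on a shared product.

No product — the primers' 3' ends point away from each other.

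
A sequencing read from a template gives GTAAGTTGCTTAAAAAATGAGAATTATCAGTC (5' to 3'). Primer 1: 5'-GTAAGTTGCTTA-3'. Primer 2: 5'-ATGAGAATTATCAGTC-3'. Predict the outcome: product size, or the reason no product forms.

No product — both primers anneal to the same strand and extend in the same direction.

Primer 1 (GTAAGTTGCTTA) matches the top strand at positions 1–12 (3' end points downstream).
Primer 2 (ATGAGAATTATCAGTC) also matches the top strand directly, at positions 17–32 — its reverse complement GACTGATAATTCTCAT is not present.
Both primers anneal to the bottom strand with 3' ends pointing the same way, so neither can prime synthesis back toward the other.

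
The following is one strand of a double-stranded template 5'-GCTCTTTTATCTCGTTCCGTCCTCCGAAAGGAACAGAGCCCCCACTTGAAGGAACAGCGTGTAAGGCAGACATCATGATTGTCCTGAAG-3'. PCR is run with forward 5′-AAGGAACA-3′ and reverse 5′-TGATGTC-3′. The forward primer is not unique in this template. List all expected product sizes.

The forward primer AAGGAACA matches the top strand at positions 28–35, 49–56.
The reverse primer's reverse complement is GACATCA, matching at positions 69–75.
Each forward site pairs with the reverse site to give a product ending at position 75: sizes 48, 27 bp.

48 bp, 27 bp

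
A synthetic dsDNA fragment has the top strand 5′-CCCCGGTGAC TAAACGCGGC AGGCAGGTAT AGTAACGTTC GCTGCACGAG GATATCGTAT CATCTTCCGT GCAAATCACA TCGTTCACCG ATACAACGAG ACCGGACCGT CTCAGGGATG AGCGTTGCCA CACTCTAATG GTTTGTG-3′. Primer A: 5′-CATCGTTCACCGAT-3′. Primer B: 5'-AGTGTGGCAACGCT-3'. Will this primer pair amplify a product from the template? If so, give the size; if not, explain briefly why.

Yes — a 56 bp product.

Primer A (CATCGTTCACCGAT) matches the top strand at positions 79–92; it acts as a forward primer.
Primer B's reverse complement is AGCGTTGCCACACT, matching the top strand at positions 121–134; it acts as a reverse primer.
The 3' ends face each other across positions 79–134, giving a 56 bp product.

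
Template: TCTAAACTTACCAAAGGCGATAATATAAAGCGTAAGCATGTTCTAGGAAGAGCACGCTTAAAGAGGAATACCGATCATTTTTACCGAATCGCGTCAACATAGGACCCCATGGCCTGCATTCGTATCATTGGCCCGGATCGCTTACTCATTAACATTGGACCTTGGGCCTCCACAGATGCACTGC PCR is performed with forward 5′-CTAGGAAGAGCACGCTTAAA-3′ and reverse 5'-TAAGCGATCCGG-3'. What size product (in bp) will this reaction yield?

Forward primer CTAGGAAGAGCACGCTTAAA is found on the top strand at positions 43–62.
The reverse primer's reverse complement is CCGGATCGCTTA, which matches the template at positions 133–144.
Product length = (reverse-primer end) − (forward-primer start) + 1 = 144 − 43 + 1 = 102 bp.

102 bp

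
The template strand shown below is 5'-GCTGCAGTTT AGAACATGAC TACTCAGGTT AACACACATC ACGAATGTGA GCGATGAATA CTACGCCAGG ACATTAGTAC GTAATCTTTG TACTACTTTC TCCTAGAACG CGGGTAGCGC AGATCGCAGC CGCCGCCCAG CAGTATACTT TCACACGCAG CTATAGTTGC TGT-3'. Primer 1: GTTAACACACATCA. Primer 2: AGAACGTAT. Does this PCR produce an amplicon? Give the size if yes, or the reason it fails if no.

No product — primer 2 has no binding site in the template.

Primer 2 (AGAACGTAT) does not match the top strand, and its reverse complement ATACGTTCT does not match either.
With no annealing site for primer 2, no amplification occurs.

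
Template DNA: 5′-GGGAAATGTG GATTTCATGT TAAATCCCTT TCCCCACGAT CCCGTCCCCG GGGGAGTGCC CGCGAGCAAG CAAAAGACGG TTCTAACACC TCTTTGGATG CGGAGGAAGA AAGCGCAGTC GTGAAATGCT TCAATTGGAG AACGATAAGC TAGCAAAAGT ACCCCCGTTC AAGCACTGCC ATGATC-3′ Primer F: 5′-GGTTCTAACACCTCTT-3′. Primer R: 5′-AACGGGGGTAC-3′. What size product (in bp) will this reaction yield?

91 bp

The forward primer matches the template at positions 79–94.
Reverse complement of the reverse primer: GTACCCCCGTT. This occurs on the top strand at positions 159–169.
Amplicon spans positions 79–169: 91 bp.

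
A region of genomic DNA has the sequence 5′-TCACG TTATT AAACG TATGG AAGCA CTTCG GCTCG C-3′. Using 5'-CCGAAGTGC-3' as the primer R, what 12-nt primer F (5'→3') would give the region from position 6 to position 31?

The reverse primer's reverse complement GCACTTCGG matches the template at positions 23–31; the product starts at position 6.
The forward primer is identical to the top strand over positions 6–17: TTATTAAACGTA.

5'-TTATTAAACGTA-3'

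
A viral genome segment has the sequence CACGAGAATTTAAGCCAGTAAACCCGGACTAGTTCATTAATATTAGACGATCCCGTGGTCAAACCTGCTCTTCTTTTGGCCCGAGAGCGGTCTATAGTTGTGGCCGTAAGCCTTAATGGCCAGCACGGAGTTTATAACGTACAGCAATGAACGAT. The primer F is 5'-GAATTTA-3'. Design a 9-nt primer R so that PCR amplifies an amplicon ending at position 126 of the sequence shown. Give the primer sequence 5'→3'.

The forward primer binds at positions 6–12; the product's 3' end on the top strand is position 126.
The reverse primer anneals to the top strand over positions 118–126, i.e. to GGCCAGCAC.
Its sequence written 5'→3' is the reverse complement: GTGCTGGCC.

5'-GTGCTGGCC-3'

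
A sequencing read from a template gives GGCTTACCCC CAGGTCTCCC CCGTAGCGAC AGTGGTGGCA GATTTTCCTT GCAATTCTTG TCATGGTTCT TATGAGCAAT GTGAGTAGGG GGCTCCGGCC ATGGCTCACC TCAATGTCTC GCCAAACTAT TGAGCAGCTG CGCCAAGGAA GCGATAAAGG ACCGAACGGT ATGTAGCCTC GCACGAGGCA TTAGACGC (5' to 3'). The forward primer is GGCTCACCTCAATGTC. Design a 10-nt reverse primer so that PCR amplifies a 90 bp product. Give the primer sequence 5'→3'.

5'-AATGCCTCGT-3'

The forward primer binds at positions 103–118, so a 90 bp product ends at position 103 + 90 − 1 = 192.
The reverse primer anneals to the top strand over positions 183–192, i.e. to ACGAGGCATT.
Its sequence written 5'→3' is the reverse complement: AATGCCTCGT.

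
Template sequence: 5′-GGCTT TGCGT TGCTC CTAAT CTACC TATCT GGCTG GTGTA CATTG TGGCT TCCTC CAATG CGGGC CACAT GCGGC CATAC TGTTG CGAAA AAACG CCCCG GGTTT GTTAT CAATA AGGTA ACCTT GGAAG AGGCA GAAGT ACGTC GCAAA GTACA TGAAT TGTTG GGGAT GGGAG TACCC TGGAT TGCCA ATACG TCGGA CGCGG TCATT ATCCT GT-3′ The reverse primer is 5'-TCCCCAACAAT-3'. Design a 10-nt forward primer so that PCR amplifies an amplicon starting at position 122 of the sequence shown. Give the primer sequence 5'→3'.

5'-CCTTGGAAGA-3'

The reverse primer's reverse complement ATTGTTGGGGA matches the template at positions 159–169; the product starts at position 122.
The forward primer is identical to the top strand over positions 122–131: CCTTGGAAGA.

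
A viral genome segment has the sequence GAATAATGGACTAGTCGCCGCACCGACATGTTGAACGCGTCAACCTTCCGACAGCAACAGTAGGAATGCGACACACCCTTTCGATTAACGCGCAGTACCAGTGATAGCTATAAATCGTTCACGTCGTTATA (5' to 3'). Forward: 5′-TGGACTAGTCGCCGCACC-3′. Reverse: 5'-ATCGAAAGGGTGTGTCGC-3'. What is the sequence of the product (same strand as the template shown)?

5'-TGGACTAGTCGCCGCACCGACATGTTGAACGCGTCAACCTTCCGACAGCAACAGTAGGAATGCGACACACCCTTTCGAT-3'

Scanning the template, TGGACTAGTCGCCGCACC occurs at positions 7–24; this primer anneals to the bottom strand there with its 3' end pointing downstream.
Taking the reverse complement of ATCGAAAGGGTGTGTCGC gives GCGACACACCCTTTCGAT, found at positions 68–85 on the template; the primer anneals here to the top strand with its 3' end pointing upstream.
The product is the template from position 7 through 85 (79 bp).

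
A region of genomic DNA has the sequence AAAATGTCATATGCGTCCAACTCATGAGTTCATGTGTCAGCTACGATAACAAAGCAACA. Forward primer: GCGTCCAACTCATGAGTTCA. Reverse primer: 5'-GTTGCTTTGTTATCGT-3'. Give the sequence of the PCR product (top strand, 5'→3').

Scanning the template, GCGTCCAACTCATGAGTTCA occurs at positions 13–32; this primer anneals to the bottom strand there with its 3' end pointing downstream.
Reverse complement of the reverse primer: ACGATAACAAAGCAAC. This occurs on the top strand at positions 43–58.
The product is the template from position 13 through 58 (46 bp).

5'-GCGTCCAACTCATGAGTTCATGTGTCAGCTACGATAACAAAGCAAC-3'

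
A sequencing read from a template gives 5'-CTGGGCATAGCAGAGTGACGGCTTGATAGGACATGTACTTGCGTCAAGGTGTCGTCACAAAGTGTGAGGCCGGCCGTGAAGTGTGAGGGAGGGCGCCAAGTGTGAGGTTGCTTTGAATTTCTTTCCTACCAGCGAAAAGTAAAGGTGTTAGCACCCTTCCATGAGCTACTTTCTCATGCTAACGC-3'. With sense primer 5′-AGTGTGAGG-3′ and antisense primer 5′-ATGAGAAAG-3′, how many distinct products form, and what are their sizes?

Three products: 117 bp, 98 bp, 79 bp

The forward primer AGTGTGAGG matches the top strand at positions 61–69, 80–88, 99–107.
The reverse primer's reverse complement is CTTTCTCAT, matching at positions 169–177.
Each forward site pairs with the reverse site to give a product ending at position 177: sizes 117, 98, 79 bp.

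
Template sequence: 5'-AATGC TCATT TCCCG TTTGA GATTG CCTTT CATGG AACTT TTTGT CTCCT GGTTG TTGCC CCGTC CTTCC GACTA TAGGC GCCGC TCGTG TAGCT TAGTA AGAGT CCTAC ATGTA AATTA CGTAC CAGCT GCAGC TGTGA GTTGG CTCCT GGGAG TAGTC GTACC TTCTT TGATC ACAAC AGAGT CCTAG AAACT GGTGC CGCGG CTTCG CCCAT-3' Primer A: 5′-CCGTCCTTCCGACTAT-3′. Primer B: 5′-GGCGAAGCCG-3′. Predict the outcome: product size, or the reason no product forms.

Yes — a 152 bp product.

Primer A (CCGTCCTTCCGACTAT) matches the top strand at positions 61–76; it acts as a forward primer.
Primer B's reverse complement is CGGCTTCGCC, matching the top strand at positions 203–212; it acts as a reverse primer.
The 3' ends face each other across positions 61–212, giving a 152 bp product.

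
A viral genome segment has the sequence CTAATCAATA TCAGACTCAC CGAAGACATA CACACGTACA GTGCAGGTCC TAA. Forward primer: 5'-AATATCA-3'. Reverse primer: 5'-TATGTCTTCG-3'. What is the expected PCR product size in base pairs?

24 bp

Forward primer AATATCA is found on the top strand at positions 7–13.
Taking the reverse complement of TATGTCTTCG gives CGAAGACATA, found at positions 21–30 on the template; the primer anneals here to the top strand with its 3' end pointing upstream.
The product runs from position 7 to position 30, so its length is 30 − 7 + 1 = 24 bp.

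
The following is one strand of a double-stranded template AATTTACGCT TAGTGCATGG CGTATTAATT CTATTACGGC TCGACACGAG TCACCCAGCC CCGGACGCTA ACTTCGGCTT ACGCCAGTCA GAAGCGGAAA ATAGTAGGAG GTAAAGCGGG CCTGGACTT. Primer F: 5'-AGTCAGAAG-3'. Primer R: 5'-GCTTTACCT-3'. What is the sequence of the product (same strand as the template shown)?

Forward primer AGTCAGAAG is found on the top strand at positions 86–94.
Taking the reverse complement of GCTTTACCT gives AGGTAAAGC, found at positions 109–117 on the template; the primer anneals here to the top strand with its 3' end pointing upstream.
The product is the template from position 86 through 117 (32 bp).

5'-AGTCAGAAGCGGAAAATAGTAGGAGGTAAAGC-3'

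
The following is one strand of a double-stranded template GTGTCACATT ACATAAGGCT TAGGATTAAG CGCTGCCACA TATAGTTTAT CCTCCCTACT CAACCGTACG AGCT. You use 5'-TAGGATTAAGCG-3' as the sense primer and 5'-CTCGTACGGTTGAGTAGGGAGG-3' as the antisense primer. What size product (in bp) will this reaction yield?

Scanning the template, TAGGATTAAGCG occurs at positions 21–32; this primer anneals to the bottom strand there with its 3' end pointing downstream.
Reverse complement of the reverse primer: CCTCCCTACTCAACCGTACGAG. This occurs on the top strand at positions 51–72.
Amplicon spans positions 21–72: 52 bp.

52 bp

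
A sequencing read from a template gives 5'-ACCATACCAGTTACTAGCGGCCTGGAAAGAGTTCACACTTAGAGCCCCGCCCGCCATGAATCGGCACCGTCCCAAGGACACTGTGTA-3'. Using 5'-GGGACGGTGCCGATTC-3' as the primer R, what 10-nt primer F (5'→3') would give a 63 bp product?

5'-TTACTAGCGG-3'

The reverse primer's reverse complement GAATCGGCACCGTCCC matches the template at positions 58–73, so the product ends at position 73.
A 63 bp product then starts at position 73 − 63 + 1 = 11.
The forward primer is identical to the top strand there: TTACTAGCGG.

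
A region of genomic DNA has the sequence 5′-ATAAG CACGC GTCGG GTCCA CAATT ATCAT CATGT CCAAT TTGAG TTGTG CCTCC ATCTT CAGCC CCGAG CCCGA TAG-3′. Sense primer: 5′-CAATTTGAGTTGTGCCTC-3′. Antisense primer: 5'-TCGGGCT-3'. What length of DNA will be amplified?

The forward primer matches the template at positions 37–54.
The reverse primer's reverse complement is AGCCCGA, which matches the template at positions 69–75.
Amplicon spans positions 37–75: 39 bp.

39 bp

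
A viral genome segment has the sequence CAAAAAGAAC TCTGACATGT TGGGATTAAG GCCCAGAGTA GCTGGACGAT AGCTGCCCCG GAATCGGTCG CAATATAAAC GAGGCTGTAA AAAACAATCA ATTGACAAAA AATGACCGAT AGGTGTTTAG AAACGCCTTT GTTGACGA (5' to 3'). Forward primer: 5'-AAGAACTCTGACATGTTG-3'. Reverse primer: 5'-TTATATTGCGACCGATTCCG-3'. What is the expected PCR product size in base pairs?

74 bp

The forward primer matches the template at positions 5–22.
Taking the reverse complement of TTATATTGCGACCGATTCCG gives CGGAATCGGTCGCAATATAA, found at positions 59–78 on the template; the primer anneals here to the top strand with its 3' end pointing upstream.
The product runs from position 5 to position 78, so its length is 78 − 5 + 1 = 74 bp.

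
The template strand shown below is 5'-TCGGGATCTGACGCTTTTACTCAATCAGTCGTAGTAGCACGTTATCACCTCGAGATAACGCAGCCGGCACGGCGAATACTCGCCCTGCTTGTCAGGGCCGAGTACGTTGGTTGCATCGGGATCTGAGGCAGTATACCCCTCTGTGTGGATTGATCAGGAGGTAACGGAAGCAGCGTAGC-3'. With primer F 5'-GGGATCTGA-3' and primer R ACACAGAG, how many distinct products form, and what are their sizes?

Two products: 144 bp, 29 bp

The forward primer GGGATCTGA matches the top strand at positions 3–11, 118–126.
The reverse primer's reverse complement is CTCTGTGT, matching at positions 139–146.
Each forward site pairs with the reverse site to give a product ending at position 146: sizes 144, 29 bp.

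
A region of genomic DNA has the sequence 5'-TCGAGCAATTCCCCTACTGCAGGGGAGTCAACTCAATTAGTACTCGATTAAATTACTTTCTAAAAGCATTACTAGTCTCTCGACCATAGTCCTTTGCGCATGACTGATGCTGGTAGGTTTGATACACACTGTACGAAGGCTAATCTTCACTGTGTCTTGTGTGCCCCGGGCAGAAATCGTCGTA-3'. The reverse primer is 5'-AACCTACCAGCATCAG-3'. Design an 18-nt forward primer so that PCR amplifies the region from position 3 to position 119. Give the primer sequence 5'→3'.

The reverse primer's reverse complement CTGATGCTGGTAGGTT matches the template at positions 104–119; the product starts at position 3.
The forward primer is identical to the top strand over positions 3–20: GAGCAATTCCCCTACTGC.

5'-GAGCAATTCCCCTACTGC-3'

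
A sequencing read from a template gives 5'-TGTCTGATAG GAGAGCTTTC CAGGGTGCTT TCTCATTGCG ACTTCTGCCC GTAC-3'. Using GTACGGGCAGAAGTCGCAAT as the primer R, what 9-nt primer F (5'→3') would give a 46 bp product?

5'-AGGAGAGCT-3'

The reverse primer's reverse complement ATTGCGACTTCTGCCCGTAC matches the template at positions 35–54, so the product ends at position 54.
A 46 bp product then starts at position 54 − 46 + 1 = 9.
The forward primer is identical to the top strand there: AGGAGAGCT.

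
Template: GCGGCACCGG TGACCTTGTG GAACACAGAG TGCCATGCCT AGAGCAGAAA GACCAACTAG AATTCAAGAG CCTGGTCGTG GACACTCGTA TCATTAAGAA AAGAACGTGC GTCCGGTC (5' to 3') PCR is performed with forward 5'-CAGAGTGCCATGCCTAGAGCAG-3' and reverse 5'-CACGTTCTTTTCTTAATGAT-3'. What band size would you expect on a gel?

84 bp

Scanning the template, CAGAGTGCCATGCCTAGAGCAG occurs at positions 26–47; this primer anneals to the bottom strand there with its 3' end pointing downstream.
The reverse primer's reverse complement is ATCATTAAGAAAAGAACGTG, which matches the template at positions 90–109.
The product runs from position 26 to position 109, so its length is 109 − 26 + 1 = 84 bp.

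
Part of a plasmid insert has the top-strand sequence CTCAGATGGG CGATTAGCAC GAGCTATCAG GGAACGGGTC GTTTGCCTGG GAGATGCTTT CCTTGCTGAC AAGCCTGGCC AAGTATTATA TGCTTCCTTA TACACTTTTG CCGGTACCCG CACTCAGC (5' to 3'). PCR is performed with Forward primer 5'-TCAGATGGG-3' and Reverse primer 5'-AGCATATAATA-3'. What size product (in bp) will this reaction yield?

93 bp

Forward primer TCAGATGGG is found on the top strand at positions 2–10.
Taking the reverse complement of AGCATATAATA gives TATTATATGCT, found at positions 84–94 on the template; the primer anneals here to the top strand with its 3' end pointing upstream.
Product length = (reverse-primer end) − (forward-primer start) + 1 = 94 − 2 + 1 = 93 bp.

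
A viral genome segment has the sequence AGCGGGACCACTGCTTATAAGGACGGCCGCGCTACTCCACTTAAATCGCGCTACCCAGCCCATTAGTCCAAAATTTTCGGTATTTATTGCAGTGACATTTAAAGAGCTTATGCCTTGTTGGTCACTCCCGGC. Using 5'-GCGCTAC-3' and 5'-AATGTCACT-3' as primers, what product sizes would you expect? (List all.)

71 bp, 52 bp

The forward primer GCGCTAC matches the top strand at positions 29–35, 48–54.
The reverse primer's reverse complement is AGTGACATT, matching at positions 91–99.
Each forward site pairs with the reverse site to give a product ending at position 99: sizes 71, 52 bp.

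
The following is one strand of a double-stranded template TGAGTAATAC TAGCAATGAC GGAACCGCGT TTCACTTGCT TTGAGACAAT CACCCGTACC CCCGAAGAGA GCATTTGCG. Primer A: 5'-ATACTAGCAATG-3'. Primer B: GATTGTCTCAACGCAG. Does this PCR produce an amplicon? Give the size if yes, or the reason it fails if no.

No product — primer B has no binding site in the template.

Primer B (GATTGTCTCAACGCAG) does not match the top strand, and its reverse complement CTGCGTTGAGACAATC does not match either.
With no annealing site for primer B, no amplification occurs.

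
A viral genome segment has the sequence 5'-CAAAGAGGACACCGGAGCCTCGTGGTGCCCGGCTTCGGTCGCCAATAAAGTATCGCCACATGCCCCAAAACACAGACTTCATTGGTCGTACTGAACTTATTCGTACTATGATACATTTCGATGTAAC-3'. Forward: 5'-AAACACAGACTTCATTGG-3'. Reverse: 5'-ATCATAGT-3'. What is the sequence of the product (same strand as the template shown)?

5'-AAACACAGACTTCATTGGTCGTACTGAACTTATTCGTACTATGAT-3'

The forward primer matches the template at positions 68–85.
Reverse complement of the reverse primer: ACTATGAT. This occurs on the top strand at positions 105–112.
The product is the template from position 68 through 112 (45 bp).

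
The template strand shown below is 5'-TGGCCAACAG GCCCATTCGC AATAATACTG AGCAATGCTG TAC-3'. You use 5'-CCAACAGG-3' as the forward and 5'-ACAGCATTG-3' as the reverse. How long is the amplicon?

Forward primer CCAACAGG is found on the top strand at positions 4–11.
Taking the reverse complement of ACAGCATTG gives CAATGCTGT, found at positions 33–41 on the template; the primer anneals here to the top strand with its 3' end pointing upstream.
Amplicon spans positions 4–41: 38 bp.

38 bp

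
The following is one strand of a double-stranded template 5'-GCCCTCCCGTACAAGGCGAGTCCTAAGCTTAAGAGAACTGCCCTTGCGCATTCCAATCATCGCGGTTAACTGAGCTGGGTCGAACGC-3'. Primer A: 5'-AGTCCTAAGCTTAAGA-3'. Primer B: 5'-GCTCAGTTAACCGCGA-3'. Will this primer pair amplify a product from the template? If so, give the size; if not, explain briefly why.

Primer A (AGTCCTAAGCTTAAGA) matches the top strand at positions 19–34; it acts as a forward primer.
Primer B's reverse complement is TCGCGGTTAACTGAGC, matching the top strand at positions 60–75; it acts as a reverse primer.
The 3' ends face each other across positions 19–75, giving a 57 bp product.

Yes — a 57 bp product.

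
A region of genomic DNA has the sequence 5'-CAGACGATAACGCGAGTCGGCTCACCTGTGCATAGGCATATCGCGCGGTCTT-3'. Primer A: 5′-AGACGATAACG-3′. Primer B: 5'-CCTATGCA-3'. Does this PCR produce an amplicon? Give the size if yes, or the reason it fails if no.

Primer A (AGACGATAACG) matches the top strand at positions 2–12; it acts as a forward primer.
Primer B's reverse complement is TGCATAGG, matching the top strand at positions 29–36; it acts as a reverse primer.
The 3' ends face each other across positions 2–36, giving a 35 bp product.

Yes — a 35 bp product.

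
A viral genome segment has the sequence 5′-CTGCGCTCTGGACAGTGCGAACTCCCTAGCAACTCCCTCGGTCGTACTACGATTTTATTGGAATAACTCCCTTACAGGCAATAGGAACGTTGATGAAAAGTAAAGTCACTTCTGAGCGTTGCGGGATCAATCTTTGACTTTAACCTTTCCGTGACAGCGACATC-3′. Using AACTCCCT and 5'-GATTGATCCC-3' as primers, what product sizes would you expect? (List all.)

The forward primer AACTCCCT matches the top strand at positions 20–27, 31–38, 65–72.
The reverse primer's reverse complement is GGGATCAATC, matching at positions 123–132.
Each forward site pairs with the reverse site to give a product ending at position 132: sizes 113, 102, 68 bp.

113 bp, 102 bp, 68 bp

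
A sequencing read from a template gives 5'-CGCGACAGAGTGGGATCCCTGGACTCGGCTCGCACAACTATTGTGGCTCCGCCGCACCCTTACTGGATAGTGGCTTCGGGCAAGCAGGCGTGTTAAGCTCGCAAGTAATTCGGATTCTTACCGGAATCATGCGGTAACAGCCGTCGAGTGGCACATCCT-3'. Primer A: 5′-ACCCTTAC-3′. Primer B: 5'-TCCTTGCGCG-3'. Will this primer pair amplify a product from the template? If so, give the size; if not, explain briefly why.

No product — primer B has no binding site in the template.

Primer B (TCCTTGCGCG) does not match the top strand, and its reverse complement CGCGCAAGGA does not match either.
With no annealing site for primer B, no amplification occurs.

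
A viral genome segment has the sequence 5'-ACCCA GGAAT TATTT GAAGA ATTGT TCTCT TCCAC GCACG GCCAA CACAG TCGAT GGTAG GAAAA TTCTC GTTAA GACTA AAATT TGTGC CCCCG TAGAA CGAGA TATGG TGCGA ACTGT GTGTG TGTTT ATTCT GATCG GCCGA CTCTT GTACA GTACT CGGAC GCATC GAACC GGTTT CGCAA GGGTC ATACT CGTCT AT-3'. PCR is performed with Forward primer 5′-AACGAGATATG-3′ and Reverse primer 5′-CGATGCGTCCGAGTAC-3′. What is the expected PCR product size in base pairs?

Scanning the template, AACGAGATATG occurs at positions 99–109; this primer anneals to the bottom strand there with its 3' end pointing downstream.
The reverse primer's reverse complement is GTACTCGGACGCATCG, which matches the template at positions 156–171.
The product runs from position 99 to position 171, so its length is 171 − 99 + 1 = 73 bp.

73 bp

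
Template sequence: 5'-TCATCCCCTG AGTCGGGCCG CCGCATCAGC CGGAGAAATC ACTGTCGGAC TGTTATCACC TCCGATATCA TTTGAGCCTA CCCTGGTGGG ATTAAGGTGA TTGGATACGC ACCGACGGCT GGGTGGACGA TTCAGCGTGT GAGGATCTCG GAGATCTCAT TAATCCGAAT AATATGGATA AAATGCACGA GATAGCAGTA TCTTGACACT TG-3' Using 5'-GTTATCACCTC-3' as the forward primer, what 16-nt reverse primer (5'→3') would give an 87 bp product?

The forward primer binds at positions 52–62, so an 87 bp product ends at position 52 + 87 − 1 = 138.
The reverse primer anneals to the top strand over positions 123–138, i.e. to GTGGACGATTCAGCGT.
Its sequence written 5'→3' is the reverse complement: ACGCTGAATCGTCCAC.

5'-ACGCTGAATCGTCCAC-3'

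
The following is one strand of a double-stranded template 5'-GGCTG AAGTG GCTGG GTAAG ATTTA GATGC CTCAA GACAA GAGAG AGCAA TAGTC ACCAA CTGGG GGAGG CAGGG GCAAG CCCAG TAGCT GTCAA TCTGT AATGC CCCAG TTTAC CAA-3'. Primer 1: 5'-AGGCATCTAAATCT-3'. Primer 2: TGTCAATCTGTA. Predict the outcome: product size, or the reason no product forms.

Primer 1 (AGGCATCTAAATCT) has reverse complement AGATTTAGATGCCT, which matches the top strand at positions 19–32; primer 1 anneals to the top strand there with its 3' end pointing upstream toward position 19.
Primer 2 (TGTCAATCTGTA) matches the top strand directly at positions 90–101; it anneals to the bottom strand with its 3' end pointing downstream toward position 101.
The 3' ends diverge (primer 1 extends toward position 1, primer 2 toward position 118), so the primers never converge on a shared product.

No product — the primers' 3' ends point away from each other.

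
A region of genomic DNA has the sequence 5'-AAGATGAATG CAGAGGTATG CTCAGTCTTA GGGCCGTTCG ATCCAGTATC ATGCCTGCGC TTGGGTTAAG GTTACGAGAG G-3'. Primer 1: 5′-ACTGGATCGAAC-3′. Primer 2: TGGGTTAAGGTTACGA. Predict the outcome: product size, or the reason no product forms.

No product — the primers' 3' ends point away from each other.

Primer 1 (ACTGGATCGAAC) has reverse complement GTTCGATCCAGT, which matches the top strand at positions 36–47; primer 1 anneals to the top strand there with its 3' end pointing upstream toward position 36.
Primer 2 (TGGGTTAAGGTTACGA) matches the top strand directly at positions 62–77; it anneals to the bottom strand with its 3' end pointing downstream toward position 77.
The 3' ends diverge (primer 1 extends toward position 1, primer 2 toward position 81), so the primers never converge on a shared product.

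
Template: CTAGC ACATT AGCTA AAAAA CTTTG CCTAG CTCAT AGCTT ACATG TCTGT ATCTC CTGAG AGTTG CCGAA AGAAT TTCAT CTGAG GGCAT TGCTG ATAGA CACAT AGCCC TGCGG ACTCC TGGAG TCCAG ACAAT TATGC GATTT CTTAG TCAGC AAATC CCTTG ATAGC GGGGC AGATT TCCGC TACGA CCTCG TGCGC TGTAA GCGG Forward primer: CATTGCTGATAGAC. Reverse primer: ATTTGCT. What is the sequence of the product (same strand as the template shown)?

5'-CATTGCTGATAGACACATAGCCCTGCGGACTCCTGGAGTCCAGACAATTATGCGATTTCTTAGTCAGCAAAT-3'

Scanning the template, CATTGCTGATAGAC occurs at positions 88–101; this primer anneals to the bottom strand there with its 3' end pointing downstream.
Taking the reverse complement of ATTTGCT gives AGCAAAT, found at positions 153–159 on the template; the primer anneals here to the top strand with its 3' end pointing upstream.
The product is the template from position 88 through 159 (72 bp).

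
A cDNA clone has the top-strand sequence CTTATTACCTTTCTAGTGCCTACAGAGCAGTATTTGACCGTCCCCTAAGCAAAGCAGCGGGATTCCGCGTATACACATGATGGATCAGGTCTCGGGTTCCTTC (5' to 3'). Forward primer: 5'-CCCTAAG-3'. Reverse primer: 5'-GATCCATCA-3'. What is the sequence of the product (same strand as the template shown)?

5'-CCCTAAGCAAAGCAGCGGGATTCCGCGTATACACATGATGGATC-3'

The forward primer matches the template at positions 43–49.
Taking the reverse complement of GATCCATCA gives TGATGGATC, found at positions 78–86 on the template; the primer anneals here to the top strand with its 3' end pointing upstream.
The product is the template from position 43 through 86 (44 bp).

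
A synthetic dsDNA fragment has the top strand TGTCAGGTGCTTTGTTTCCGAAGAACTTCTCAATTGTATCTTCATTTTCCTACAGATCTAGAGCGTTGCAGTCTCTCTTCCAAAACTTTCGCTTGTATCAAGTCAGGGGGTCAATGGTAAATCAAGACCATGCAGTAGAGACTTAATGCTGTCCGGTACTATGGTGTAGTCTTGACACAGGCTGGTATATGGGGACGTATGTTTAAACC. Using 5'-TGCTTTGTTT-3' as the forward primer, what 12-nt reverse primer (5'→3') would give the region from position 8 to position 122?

The product's 3' end on the top strand is position 122.
The reverse primer anneals to the top strand over positions 111–122, i.e. to TCAATGGTAAAT.
Its sequence written 5'→3' is the reverse complement: ATTTACCATTGA.

5'-ATTTACCATTGA-3'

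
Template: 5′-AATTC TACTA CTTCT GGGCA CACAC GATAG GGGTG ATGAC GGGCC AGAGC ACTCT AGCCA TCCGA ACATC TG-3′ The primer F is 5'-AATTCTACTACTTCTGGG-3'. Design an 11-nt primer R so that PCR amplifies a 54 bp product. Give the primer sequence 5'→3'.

The forward primer binds at positions 1–18, so a 54 bp product ends at position 1 + 54 − 1 = 54.
The reverse primer anneals to the top strand over positions 44–54, i.e. to CCAGAGCACTC.
Its sequence written 5'→3' is the reverse complement: GAGTGCTCTGG.

5'-GAGTGCTCTGG-3'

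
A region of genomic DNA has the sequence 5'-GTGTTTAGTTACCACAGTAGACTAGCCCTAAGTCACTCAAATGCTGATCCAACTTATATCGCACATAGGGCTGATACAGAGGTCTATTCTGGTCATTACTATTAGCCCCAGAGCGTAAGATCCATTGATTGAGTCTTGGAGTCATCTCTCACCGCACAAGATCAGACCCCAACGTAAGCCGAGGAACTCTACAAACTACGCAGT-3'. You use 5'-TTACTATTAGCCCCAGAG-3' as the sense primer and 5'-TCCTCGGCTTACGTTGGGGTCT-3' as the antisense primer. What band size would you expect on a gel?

Scanning the template, TTACTATTAGCCCCAGAG occurs at positions 96–113; this primer anneals to the bottom strand there with its 3' end pointing downstream.
Reverse complement of the reverse primer: AGACCCCAACGTAAGCCGAGGA. This occurs on the top strand at positions 164–185.
Product length = (reverse-primer end) − (forward-primer start) + 1 = 185 − 96 + 1 = 90 bp.

90 bp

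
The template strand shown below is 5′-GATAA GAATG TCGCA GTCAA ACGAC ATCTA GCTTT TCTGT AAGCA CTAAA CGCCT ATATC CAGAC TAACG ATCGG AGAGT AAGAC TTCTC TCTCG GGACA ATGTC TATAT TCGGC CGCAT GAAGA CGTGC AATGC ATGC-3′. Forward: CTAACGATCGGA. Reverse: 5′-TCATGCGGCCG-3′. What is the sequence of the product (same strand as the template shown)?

Forward primer CTAACGATCGGA is found on the top strand at positions 65–76.
The reverse primer's reverse complement is CGGCCGCATGA, which matches the template at positions 112–122.
The product is the template from position 65 through 122 (58 bp).

5'-CTAACGATCGGAGAGTAAGACTTCTCTCTCGGGACAATGTCTATATTCGGCCGCATGA-3'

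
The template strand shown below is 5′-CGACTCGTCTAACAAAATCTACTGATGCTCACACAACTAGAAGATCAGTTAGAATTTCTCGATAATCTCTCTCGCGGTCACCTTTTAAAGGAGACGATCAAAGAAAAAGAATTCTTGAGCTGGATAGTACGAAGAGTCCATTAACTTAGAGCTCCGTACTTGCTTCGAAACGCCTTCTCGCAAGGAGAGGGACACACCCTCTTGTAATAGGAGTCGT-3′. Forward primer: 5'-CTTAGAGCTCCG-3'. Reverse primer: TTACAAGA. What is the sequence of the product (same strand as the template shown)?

The forward primer matches the template at positions 145–156.
Reverse complement of the reverse primer: TCTTGTAA. This occurs on the top strand at positions 200–207.
The product is the template from position 145 through 207 (63 bp).

5'-CTTAGAGCTCCGTACTTGCTTCGAAACGCCTTCTCGCAAGGAGAGGGACACACCCTCTTGTAA-3'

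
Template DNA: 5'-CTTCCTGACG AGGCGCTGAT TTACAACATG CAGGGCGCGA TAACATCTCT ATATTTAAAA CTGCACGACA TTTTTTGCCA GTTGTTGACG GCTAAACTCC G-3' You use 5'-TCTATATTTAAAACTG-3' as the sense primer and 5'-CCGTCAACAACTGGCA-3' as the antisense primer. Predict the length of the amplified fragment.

44 bp

Forward primer TCTATATTTAAAACTG is found on the top strand at positions 48–63.
Reverse complement of the reverse primer: TGCCAGTTGTTGACGG. This occurs on the top strand at positions 76–91.
The product runs from position 48 to position 91, so its length is 91 − 48 + 1 = 44 bp.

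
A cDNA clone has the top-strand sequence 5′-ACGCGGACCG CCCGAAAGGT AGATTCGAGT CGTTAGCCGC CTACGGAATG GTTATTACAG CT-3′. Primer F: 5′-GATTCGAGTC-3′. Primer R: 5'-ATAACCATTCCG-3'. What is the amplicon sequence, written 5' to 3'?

The forward primer matches the template at positions 22–31.
The reverse primer's reverse complement is CGGAATGGTTAT, which matches the template at positions 44–55.
The product is the template from position 22 through 55 (34 bp).

5'-GATTCGAGTCGTTAGCCGCCTACGGAATGGTTAT-3'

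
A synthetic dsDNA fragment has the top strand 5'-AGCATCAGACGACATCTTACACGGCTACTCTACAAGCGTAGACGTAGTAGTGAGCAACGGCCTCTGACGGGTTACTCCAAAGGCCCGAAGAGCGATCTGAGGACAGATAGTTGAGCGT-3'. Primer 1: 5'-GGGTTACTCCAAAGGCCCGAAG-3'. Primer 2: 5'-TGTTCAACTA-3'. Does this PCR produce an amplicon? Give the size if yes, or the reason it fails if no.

Primer 2 (TGTTCAACTA) does not match the top strand, and its reverse complement TAGTTGAACA does not match either.
With no annealing site for primer 2, no amplification occurs.

No product — primer 2 has no binding site in the template.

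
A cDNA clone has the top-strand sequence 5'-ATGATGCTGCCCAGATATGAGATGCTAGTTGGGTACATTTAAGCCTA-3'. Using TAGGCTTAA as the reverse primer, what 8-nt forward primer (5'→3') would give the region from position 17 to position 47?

5'-ATGAGATG-3'

The reverse primer's reverse complement TTAAGCCTA matches the template at positions 39–47; the product starts at position 17.
The forward primer is identical to the top strand over positions 17–24: ATGAGATG.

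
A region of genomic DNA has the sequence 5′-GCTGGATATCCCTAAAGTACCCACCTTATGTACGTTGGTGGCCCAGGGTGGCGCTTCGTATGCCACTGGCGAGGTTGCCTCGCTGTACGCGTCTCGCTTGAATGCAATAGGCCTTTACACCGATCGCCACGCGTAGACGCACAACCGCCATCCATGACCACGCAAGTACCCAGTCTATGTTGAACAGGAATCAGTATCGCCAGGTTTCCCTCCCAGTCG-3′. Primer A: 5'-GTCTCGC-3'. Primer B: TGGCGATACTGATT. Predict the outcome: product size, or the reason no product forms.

Primer A (GTCTCGC) matches the top strand at positions 91–97; it acts as a forward primer.
Primer B's reverse complement is AATCAGTATCGCCA, matching the top strand at positions 189–202; it acts as a reverse primer.
The 3' ends face each other across positions 91–202, giving a 112 bp product.

Yes — a 112 bp product.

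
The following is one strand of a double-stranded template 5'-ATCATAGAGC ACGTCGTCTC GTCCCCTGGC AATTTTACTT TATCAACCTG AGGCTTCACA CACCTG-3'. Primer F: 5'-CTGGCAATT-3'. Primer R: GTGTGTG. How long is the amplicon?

Forward primer CTGGCAATT is found on the top strand at positions 26–34.
The reverse primer's reverse complement is CACACAC, which matches the template at positions 57–63.
Amplicon spans positions 26–63: 38 bp.

38 bp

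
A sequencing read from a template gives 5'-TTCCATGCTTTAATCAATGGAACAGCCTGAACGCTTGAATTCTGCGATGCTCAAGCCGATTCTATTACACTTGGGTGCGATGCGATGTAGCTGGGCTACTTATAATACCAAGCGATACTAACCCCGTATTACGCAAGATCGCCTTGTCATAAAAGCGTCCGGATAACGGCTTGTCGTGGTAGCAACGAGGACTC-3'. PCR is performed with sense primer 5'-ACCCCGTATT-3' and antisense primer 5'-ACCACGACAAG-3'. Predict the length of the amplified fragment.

Scanning the template, ACCCCGTATT occurs at positions 121–130; this primer anneals to the bottom strand there with its 3' end pointing downstream.
The reverse primer's reverse complement is CTTGTCGTGGT, which matches the template at positions 170–180.
Amplicon spans positions 121–180: 60 bp.

60 bp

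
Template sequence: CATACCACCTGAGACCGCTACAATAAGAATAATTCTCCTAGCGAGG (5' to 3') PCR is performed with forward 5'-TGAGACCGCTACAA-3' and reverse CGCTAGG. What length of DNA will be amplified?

Forward primer TGAGACCGCTACAA is found on the top strand at positions 10–23.
The reverse primer's reverse complement is CCTAGCG, which matches the template at positions 37–43.
The product runs from position 10 to position 43, so its length is 43 − 10 + 1 = 34 bp.

34 bp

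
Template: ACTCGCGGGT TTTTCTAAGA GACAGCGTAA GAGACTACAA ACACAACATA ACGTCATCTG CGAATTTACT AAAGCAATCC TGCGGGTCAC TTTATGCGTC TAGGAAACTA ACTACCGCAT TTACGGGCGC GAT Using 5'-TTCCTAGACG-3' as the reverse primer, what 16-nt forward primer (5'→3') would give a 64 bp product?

5'-ACAACATAACGTCATC-3'

The reverse primer's reverse complement CGTCTAGGAA matches the template at positions 97–106, so the product ends at position 106.
A 64 bp product then starts at position 106 − 64 + 1 = 43.
The forward primer is identical to the top strand there: ACAACATAACGTCATC.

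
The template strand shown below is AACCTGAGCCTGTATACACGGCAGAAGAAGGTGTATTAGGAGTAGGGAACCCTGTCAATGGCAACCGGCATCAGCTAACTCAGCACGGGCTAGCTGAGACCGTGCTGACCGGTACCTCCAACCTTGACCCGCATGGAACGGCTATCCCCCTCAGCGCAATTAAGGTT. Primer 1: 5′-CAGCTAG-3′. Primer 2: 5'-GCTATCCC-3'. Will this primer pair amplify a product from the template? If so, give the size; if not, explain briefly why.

Primer 1 (CAGCTAG) has reverse complement CTAGCTG, which matches the top strand at positions 90–96; primer 1 anneals to the top strand there with its 3' end pointing upstream toward position 90.
Primer 2 (GCTATCCC) matches the top strand directly at positions 141–148; it anneals to the bottom strand with its 3' end pointing downstream toward position 148.
The 3' ends diverge (primer 1 extends toward position 1, primer 2 toward position 167), so the primers never converge on a shared product.

No product — the primers' 3' ends point away from each other.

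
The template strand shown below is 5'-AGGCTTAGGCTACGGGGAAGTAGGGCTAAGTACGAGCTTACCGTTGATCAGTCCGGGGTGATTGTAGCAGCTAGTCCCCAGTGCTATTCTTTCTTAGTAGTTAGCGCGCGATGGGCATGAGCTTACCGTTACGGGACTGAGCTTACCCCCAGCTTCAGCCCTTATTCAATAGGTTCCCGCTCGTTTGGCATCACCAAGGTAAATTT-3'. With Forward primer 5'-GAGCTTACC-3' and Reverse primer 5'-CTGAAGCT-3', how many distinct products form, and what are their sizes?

The forward primer GAGCTTACC matches the top strand at positions 34–42, 119–127, 139–147.
The reverse primer's reverse complement is AGCTTCAG, matching at positions 151–158.
Each forward site pairs with the reverse site to give a product ending at position 158: sizes 125, 40, 20 bp.

Three products: 125 bp, 40 bp, 20 bp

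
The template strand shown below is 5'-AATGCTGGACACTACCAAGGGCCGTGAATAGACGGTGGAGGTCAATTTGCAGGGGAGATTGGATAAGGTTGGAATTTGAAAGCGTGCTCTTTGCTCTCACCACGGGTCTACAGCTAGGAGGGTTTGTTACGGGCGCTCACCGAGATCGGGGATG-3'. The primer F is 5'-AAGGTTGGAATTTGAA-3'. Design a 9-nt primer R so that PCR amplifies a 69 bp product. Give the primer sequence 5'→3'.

The forward primer binds at positions 65–80, so a 69 bp product ends at position 65 + 69 − 1 = 133.
The reverse primer anneals to the top strand over positions 125–133, i.e. to TGTTACGGG.
Its sequence written 5'→3' is the reverse complement: CCCGTAACA.

5'-CCCGTAACA-3'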